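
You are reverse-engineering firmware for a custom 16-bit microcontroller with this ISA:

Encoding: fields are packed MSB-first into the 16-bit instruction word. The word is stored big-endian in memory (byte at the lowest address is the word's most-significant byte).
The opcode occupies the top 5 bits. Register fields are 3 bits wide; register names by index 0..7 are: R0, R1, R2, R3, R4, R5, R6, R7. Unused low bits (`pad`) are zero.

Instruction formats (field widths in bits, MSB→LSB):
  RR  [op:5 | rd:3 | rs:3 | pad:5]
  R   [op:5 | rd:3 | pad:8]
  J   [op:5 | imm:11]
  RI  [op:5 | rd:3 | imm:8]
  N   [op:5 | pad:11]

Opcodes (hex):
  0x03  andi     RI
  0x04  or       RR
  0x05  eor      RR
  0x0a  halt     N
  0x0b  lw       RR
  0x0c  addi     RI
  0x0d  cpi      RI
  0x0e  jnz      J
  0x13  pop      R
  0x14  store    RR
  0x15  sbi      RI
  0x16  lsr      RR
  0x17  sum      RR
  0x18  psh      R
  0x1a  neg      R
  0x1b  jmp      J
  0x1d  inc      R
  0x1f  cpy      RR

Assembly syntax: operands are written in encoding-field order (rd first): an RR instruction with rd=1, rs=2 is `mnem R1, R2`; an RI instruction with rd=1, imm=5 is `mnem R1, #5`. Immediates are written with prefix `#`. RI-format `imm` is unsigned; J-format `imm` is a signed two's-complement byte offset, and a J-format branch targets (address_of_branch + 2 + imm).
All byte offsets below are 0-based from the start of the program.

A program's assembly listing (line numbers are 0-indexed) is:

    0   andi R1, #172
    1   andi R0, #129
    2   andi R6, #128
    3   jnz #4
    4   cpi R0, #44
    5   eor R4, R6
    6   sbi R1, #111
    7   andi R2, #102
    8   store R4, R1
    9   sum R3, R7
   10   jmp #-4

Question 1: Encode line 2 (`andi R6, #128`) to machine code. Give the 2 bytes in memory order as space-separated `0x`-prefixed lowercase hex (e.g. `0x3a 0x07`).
0x1e 0x80

L2: andi op=0x3:5|rd=6:3|imm=128:8 ⇒ 0x1e80 ⇒ big 1e 80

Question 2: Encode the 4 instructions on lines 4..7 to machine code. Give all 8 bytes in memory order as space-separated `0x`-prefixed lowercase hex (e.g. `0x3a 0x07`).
L4: cpi op=0xd:5|rd=0:3|imm=44:8 ⇒ 0x682c ⇒ big 68 2c
L5: eor op=0x5:5|rd=4:3|rs=6:3|pad=0:5 ⇒ 0x2cc0 ⇒ big 2c c0
L6: sbi op=0x15:5|rd=1:3|imm=111:8 ⇒ 0xa96f ⇒ big a9 6f
L7: andi op=0x3:5|rd=2:3|imm=102:8 ⇒ 0x1a66 ⇒ big 1a 66

0x68 0x2c 0x2c 0xc0 0xa9 0x6f 0x1a 0x66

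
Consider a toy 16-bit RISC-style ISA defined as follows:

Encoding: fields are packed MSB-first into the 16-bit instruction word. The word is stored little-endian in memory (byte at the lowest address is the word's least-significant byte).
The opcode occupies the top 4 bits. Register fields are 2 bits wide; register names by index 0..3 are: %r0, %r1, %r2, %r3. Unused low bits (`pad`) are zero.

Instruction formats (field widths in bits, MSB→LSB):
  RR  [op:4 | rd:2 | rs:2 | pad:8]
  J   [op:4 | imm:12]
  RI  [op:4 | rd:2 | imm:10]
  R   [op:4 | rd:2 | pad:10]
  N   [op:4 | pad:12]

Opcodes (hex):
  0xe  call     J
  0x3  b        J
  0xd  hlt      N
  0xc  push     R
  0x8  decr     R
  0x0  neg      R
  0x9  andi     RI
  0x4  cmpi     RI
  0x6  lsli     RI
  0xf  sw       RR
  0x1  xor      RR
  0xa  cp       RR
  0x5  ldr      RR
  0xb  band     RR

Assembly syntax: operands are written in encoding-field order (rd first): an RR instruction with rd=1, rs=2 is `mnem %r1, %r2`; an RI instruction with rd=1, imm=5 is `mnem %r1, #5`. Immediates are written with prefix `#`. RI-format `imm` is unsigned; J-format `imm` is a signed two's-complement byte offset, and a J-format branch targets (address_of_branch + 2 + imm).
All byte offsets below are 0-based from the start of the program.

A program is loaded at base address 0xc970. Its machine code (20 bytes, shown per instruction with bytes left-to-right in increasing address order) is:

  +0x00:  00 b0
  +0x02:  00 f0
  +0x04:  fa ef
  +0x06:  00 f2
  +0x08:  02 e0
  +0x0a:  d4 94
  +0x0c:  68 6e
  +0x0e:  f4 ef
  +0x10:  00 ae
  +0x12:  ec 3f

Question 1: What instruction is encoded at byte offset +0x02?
sw %r0, %r0

@+02  little-endian(00 f0) = 0xf000
  opcode bits[15:12]=0xf: sw/RR
  [11:10] rd=0 = %r0
  [9:8] rs=0 = %r0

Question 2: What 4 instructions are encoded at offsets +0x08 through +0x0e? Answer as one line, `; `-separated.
[08] 02 e0 → 0xe002
  op=0xe002>>12=0xe ⇒ call (J)
  imm: (w>>0)&0xfff=0x2 → #2
[0a] d4 94 → 0x94d4
  op=0x94d4>>12=0x9 ⇒ andi (RI)
  rd: (w>>10)&0x3=0x1 → %r1
  imm: (w>>0)&0x3ff=0xd4 → #212
[0c] 68 6e → 0x6e68
  op=0x6e68>>12=0x6 ⇒ lsli (RI)
  rd: (w>>10)&0x3=0x3 → %r3
  imm: (w>>0)&0x3ff=0x268 → #616
[0e] f4 ef → 0xeff4
  op=0xeff4>>12=0xe ⇒ call (J)
  imm: (w>>0)&0xfff=0xff4 (s12→-12) → #-12

call #2; andi %r1, #212; lsli %r3, #616; call #-12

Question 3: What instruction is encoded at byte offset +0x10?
@+10  little-endian(00 ae) = 0xae00
  opcode bits[15:12]=0xa: cp/RR
  rd@[11:10]=0x3 ⇒ %r3
  rs@[9:8]=0x2 ⇒ %r2

cp %r3, %r2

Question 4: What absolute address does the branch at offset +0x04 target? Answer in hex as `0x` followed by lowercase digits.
0xc970

@+04  little-endian(fa ef) = 0xeffa
  top 4b → 0xe → call [J]
  imm: (w>>0)&0xfff=0xffa (s12→-6) → #-6
  target = base 0xc970 + off 0x04 + 2 + imm -6 = 0xc970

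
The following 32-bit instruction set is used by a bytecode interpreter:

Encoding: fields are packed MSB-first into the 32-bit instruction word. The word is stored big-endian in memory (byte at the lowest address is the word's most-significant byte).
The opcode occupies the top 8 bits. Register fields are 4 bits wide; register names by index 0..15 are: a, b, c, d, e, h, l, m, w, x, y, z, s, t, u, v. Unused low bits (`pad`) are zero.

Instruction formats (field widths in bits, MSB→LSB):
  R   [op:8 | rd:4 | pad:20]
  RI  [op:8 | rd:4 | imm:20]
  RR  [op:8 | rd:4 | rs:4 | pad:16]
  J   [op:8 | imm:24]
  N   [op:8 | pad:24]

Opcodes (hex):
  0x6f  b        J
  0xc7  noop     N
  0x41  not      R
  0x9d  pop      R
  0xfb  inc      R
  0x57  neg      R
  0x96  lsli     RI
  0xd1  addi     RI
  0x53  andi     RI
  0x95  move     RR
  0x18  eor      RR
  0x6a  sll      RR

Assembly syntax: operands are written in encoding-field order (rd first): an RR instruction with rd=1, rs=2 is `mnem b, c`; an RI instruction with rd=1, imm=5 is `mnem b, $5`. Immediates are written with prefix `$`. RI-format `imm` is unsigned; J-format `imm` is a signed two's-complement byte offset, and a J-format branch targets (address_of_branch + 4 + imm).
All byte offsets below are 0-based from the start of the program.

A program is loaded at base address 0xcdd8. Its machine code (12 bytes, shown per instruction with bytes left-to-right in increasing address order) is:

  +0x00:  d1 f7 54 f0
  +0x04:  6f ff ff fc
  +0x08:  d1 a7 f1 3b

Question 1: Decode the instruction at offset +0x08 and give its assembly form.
addi y, $520507

off 0x08: read d1 a7 f1 3b as big → 0xd1a7f13b
  top 8b → 0xd1 → addi [RI]
  rd@[23:20]=0xa ⇒ y
  imm@[19:0]=0x7f13b ⇒ $520507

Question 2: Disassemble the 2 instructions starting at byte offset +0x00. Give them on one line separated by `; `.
addi v, $480496; b $-4

@+00  big-endian(d1 f7 54 f0) = 0xd1f754f0
  op=0xd1f754f0>>24=0xd1 ⇒ addi (RI)
  [23:20] rd=15 = v
  [19:0] imm=480496 = $480496
@+04  big-endian(6f ff ff fc) = 0x6ffffffc
  op=0x6ffffffc>>24=0x6f ⇒ b (J)
  [23:0] imm=16777212 (s24→-4) = $-4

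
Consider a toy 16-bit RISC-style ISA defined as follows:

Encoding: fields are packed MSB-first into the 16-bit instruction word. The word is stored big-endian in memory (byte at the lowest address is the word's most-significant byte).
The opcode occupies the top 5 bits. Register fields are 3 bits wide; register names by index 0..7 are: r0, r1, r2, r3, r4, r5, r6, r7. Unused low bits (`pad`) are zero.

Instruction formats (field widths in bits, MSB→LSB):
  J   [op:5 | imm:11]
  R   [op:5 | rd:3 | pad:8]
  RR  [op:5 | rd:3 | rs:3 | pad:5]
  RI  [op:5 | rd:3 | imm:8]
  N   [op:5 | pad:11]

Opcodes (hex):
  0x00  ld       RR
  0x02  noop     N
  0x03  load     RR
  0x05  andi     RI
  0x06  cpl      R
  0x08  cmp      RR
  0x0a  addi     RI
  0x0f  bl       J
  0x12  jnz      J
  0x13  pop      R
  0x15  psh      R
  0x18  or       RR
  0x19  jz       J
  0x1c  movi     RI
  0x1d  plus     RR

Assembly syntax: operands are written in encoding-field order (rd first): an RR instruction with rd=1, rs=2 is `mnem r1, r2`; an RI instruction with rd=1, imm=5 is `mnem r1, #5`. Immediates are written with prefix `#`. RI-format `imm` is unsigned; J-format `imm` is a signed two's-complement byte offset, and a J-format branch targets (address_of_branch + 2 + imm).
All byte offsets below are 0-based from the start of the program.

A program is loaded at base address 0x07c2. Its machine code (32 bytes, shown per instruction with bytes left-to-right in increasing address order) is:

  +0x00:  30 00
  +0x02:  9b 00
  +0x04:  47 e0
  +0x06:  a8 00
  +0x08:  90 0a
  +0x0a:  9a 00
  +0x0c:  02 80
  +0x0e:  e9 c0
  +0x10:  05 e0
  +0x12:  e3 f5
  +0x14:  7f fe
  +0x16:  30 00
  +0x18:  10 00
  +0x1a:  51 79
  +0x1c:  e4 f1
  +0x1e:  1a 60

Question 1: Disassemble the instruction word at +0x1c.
@+1c  big-endian(e4 f1) = 0xe4f1
  op=0xe4f1>>11=0x1c ⇒ movi (RI)
  rd: (w>>8)&0x7=0x4 → r4
  imm: (w>>0)&0xff=0xf1 → #241

movi r4, #241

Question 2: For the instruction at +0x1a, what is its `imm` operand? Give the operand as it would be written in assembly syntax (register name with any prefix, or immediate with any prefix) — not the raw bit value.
+0x1a: 51 79 ⇒ word 0x5179 (big)
  top 5b → 0xa → addi [RI]
  rd: (w>>8)&0x7=0x1 → r1
  imm: (w>>0)&0xff=0x79 → #121

#121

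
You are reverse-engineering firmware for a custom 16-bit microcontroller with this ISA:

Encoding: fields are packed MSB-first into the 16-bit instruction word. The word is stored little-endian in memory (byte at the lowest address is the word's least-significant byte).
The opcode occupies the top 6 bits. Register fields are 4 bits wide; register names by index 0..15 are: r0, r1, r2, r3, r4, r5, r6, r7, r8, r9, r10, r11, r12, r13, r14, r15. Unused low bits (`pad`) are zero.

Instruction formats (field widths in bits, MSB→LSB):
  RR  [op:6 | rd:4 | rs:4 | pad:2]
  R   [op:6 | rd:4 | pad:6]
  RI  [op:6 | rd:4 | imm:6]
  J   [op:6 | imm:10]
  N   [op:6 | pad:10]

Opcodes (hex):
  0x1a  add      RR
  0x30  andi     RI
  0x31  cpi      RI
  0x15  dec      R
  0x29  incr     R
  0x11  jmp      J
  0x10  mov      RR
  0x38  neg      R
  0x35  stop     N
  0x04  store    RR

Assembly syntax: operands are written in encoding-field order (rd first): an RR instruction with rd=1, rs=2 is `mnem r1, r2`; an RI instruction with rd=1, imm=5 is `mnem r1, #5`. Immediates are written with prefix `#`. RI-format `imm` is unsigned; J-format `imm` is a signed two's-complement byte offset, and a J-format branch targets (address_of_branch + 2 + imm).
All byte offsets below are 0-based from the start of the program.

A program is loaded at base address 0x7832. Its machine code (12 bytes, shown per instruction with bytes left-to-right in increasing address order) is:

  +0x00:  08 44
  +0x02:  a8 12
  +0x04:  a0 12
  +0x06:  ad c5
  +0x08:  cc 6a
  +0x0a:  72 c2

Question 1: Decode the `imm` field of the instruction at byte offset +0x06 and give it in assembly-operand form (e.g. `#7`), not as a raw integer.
#45

off 0x06: read ad c5 as little → 0xc5ad
  opcode bits[15:10]=0x31: cpi/RI
  rd@[9:6]=0x6 ⇒ r6
  imm@[5:0]=0x2d ⇒ #45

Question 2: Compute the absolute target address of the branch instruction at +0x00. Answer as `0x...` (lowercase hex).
0x783c

off 0x00: read 08 44 as little → 0x4408
  top 6b → 0x11 → jmp [J]
  imm@[9:0]=0x8 ⇒ #8
  target = base 0x7832 + off 0x00 + 2 + imm 8 = 0x783c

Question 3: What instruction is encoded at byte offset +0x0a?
andi r9, #50

@+0a  little-endian(72 c2) = 0xc272
  top 6b → 0x30 → andi [RI]
  rd@[9:6]=0x9 ⇒ r9
  imm@[5:0]=0x32 ⇒ #50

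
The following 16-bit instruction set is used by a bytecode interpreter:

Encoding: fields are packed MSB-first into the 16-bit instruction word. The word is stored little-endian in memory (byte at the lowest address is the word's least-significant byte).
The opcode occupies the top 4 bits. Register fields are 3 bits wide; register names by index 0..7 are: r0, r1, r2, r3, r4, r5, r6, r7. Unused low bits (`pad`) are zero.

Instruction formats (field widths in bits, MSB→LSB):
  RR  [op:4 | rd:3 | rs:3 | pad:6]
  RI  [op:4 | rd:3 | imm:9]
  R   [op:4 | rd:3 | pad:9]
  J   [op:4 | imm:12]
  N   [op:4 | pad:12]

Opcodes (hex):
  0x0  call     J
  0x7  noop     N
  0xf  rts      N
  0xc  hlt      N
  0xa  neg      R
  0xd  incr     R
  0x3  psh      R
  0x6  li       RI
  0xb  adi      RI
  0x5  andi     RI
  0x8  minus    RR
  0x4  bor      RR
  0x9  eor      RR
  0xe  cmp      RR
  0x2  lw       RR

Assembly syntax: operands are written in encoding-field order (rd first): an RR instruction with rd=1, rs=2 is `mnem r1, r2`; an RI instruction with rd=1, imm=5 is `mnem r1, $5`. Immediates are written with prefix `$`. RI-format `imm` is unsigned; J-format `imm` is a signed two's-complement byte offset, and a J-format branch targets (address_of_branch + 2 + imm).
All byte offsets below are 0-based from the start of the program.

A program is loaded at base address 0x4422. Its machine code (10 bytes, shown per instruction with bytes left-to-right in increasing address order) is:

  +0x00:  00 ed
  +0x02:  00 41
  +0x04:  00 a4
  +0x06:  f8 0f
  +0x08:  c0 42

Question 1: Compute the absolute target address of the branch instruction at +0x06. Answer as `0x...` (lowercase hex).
0x4422

[06] f8 0f → 0x0ff8
  opcode bits[15:12]=0x0: call/J
  [11:0] imm=4088 (s12→-8) = $-8
  target = base 0x4422 + off 0x06 + 2 + imm -8 = 0x4422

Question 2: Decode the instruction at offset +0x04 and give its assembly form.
neg r2

[04] 00 a4 → 0xa400
  opcode bits[15:12]=0xa: neg/R
  rd: (w>>9)&0x7=0x2 → r2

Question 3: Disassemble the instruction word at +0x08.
bor r1, r3

@+08  little-endian(c0 42) = 0x42c0
  opcode bits[15:12]=0x4: bor/RR
  rd@[11:9]=0x1 ⇒ r1
  rs@[8:6]=0x3 ⇒ r3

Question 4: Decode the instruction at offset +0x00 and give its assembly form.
cmp r6, r4

[00] 00 ed → 0xed00
  opcode bits[15:12]=0xe: cmp/RR
  rd@[11:9]=0x6 ⇒ r6
  rs@[8:6]=0x4 ⇒ r4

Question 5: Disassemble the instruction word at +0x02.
off 0x02: read 00 41 as little → 0x4100
  top 4b → 0x4 → bor [RR]
  rd: (w>>9)&0x7=0x0 → r0
  rs: (w>>6)&0x7=0x4 → r4

bor r0, r4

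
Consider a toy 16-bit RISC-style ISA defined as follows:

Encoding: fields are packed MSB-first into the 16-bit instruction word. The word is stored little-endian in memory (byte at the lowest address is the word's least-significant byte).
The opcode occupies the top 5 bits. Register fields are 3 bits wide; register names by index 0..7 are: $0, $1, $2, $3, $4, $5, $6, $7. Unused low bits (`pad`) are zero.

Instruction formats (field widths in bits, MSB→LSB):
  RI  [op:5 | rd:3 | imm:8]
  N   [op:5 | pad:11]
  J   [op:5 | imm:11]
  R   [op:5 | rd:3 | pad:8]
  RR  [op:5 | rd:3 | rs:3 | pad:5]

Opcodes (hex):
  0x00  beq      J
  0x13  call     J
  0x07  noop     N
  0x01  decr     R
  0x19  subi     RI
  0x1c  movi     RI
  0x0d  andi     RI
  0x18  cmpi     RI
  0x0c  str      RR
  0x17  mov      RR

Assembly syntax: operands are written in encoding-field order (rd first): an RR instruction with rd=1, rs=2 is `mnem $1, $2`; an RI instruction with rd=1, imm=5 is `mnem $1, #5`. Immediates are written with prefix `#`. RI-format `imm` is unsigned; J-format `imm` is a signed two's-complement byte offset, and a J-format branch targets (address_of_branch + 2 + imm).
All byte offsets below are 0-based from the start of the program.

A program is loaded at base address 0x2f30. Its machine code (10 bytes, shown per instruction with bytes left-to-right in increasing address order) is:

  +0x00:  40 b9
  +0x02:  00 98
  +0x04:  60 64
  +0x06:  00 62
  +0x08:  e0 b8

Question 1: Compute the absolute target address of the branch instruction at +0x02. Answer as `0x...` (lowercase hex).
0x2f34

[02] 00 98 → 0x9800
  opcode bits[15:11]=0x13: call/J
  [10:0] imm=0 = #0
  target = base 0x2f30 + off 0x02 + 2 + imm 0 = 0x2f34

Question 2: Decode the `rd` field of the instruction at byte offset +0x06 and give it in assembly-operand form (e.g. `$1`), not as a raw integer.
off 0x06: read 00 62 as little → 0x6200
  op=0x6200>>11=0xc ⇒ str (RR)
  rd: (w>>8)&0x7=0x2 → $2
  rs: (w>>5)&0x7=0x0 → $0

$2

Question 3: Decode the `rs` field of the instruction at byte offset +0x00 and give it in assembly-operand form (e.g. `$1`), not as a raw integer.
@+00  little-endian(40 b9) = 0xb940
  top 5b → 0x17 → mov [RR]
  [10:8] rd=1 = $1
  [7:5] rs=2 = $2

$2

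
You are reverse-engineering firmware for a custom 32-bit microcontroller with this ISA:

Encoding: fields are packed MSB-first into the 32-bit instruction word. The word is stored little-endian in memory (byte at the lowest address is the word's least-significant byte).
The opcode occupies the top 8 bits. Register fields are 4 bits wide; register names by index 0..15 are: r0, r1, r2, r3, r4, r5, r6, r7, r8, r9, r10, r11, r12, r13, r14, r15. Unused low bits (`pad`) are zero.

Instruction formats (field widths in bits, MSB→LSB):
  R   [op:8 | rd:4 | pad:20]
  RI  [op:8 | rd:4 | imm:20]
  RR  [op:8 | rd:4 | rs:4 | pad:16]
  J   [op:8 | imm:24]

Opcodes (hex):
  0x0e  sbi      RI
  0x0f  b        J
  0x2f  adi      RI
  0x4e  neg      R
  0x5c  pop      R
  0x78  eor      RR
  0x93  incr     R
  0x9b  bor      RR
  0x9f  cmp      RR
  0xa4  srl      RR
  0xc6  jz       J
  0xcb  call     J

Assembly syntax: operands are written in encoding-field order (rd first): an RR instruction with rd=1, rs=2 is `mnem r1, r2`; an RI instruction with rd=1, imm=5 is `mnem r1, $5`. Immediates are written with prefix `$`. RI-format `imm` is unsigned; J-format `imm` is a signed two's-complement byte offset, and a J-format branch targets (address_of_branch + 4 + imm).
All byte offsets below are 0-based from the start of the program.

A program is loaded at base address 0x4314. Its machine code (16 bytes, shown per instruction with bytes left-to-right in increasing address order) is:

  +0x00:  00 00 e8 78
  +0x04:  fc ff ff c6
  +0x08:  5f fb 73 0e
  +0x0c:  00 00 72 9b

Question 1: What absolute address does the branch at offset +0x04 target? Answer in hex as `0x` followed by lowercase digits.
0x4318

@+04  little-endian(fc ff ff c6) = 0xc6fffffc
  top 8b → 0xc6 → jz [J]
  imm@[23:0]=0xfffffc (s24→-4) ⇒ $-4
  target = base 0x4314 + off 0x04 + 4 + imm -4 = 0x4318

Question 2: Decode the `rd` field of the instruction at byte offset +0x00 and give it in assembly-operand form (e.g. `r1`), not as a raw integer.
@+00  little-endian(00 00 e8 78) = 0x78e80000
  opcode bits[31:24]=0x78: eor/RR
  rd: (w>>20)&0xf=0xe → r14
  rs: (w>>16)&0xf=0x8 → r8

r14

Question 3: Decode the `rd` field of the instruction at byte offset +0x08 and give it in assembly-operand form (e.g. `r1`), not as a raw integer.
r7

[08] 5f fb 73 0e → 0x0e73fb5f
  opcode bits[31:24]=0xe: sbi/RI
  rd: (w>>20)&0xf=0x7 → r7
  imm: (w>>0)&0xfffff=0x3fb5f → $260959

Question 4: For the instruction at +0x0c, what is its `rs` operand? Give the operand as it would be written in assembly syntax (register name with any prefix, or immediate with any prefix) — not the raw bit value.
+0x0c: 00 00 72 9b ⇒ word 0x9b720000 (little)
  opcode bits[31:24]=0x9b: bor/RR
  rd: (w>>20)&0xf=0x7 → r7
  rs: (w>>16)&0xf=0x2 → r2

r2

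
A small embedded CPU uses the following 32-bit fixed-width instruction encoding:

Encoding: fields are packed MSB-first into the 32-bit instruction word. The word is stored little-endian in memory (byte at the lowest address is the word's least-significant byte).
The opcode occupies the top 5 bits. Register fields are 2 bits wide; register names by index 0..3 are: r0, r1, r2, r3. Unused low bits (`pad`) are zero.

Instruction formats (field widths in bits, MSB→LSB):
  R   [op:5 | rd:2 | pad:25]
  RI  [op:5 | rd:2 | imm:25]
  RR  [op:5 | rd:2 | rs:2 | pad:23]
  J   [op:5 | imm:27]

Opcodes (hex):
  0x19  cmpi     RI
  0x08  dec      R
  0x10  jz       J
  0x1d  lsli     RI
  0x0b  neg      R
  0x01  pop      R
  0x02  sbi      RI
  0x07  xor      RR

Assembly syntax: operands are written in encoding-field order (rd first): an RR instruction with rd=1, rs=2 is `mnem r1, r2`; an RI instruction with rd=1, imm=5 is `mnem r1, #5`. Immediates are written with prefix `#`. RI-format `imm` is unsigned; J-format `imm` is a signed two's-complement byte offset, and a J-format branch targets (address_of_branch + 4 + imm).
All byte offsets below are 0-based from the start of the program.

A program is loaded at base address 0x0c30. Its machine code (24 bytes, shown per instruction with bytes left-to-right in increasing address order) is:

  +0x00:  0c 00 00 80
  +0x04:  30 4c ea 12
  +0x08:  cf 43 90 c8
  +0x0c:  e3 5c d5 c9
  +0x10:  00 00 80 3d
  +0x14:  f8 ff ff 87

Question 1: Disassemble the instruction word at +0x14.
@+14  little-endian(f8 ff ff 87) = 0x87fffff8
  opcode bits[31:27]=0x10: jz/J
  [26:0] imm=134217720 (s27→-8) = #-8

jz #-8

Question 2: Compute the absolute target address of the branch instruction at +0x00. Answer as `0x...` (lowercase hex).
0x0c40

+0x00: 0c 00 00 80 ⇒ word 0x8000000c (little)
  top 5b → 0x10 → jz [J]
  imm@[26:0]=0xc ⇒ #12
  target = base 0x0c30 + off 0x00 + 4 + imm 12 = 0x0c40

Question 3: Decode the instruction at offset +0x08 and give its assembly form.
off 0x08: read cf 43 90 c8 as little → 0xc89043cf
  opcode bits[31:27]=0x19: cmpi/RI
  rd: (w>>25)&0x3=0x0 → r0
  imm: (w>>0)&0x1ffffff=0x9043cf → #9454543

cmpi r0, #9454543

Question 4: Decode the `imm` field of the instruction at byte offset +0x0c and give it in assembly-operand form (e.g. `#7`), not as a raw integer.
#30760163

off 0x0c: read e3 5c d5 c9 as little → 0xc9d55ce3
  top 5b → 0x19 → cmpi [RI]
  [26:25] rd=0 = r0
  [24:0] imm=30760163 = #30760163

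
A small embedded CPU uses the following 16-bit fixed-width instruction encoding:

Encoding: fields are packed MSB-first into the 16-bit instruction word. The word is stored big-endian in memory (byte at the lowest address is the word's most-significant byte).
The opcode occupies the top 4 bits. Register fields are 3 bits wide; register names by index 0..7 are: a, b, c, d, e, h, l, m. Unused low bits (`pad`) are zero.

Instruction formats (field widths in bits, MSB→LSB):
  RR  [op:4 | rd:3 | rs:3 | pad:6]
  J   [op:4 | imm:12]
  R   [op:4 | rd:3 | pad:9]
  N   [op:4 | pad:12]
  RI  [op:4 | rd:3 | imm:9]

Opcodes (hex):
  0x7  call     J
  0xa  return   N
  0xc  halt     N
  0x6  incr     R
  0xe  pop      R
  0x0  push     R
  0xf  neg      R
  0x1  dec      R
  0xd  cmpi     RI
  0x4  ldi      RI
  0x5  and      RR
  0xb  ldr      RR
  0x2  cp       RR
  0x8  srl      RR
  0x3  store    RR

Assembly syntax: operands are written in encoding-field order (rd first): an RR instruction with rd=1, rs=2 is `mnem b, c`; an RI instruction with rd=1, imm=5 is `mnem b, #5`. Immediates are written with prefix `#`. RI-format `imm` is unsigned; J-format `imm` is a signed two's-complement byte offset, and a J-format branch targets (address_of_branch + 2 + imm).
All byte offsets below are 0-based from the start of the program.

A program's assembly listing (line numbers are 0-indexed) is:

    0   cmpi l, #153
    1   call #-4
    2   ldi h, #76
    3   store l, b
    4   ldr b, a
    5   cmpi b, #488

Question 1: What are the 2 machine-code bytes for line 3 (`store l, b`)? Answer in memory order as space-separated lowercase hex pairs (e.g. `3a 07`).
L3: store op=0x3:4|rd=6:3|rs=1:3|pad=0:6 ⇒ 0x3c40 ⇒ big 3c 40

3c 40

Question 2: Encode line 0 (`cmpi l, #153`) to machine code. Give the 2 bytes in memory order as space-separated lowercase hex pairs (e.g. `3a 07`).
line 0 (cmpi): pack op=0xd:4|rd=6:3|imm=153:9 = 0xdc99; big→ dc 99

dc 99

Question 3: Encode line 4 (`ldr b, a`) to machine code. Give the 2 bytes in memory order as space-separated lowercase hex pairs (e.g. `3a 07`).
line 4 (ldr): pack op=0xb:4|rd=1:3|rs=0:3|pad=0:6 = 0xb200; big→ b2 00

b2 00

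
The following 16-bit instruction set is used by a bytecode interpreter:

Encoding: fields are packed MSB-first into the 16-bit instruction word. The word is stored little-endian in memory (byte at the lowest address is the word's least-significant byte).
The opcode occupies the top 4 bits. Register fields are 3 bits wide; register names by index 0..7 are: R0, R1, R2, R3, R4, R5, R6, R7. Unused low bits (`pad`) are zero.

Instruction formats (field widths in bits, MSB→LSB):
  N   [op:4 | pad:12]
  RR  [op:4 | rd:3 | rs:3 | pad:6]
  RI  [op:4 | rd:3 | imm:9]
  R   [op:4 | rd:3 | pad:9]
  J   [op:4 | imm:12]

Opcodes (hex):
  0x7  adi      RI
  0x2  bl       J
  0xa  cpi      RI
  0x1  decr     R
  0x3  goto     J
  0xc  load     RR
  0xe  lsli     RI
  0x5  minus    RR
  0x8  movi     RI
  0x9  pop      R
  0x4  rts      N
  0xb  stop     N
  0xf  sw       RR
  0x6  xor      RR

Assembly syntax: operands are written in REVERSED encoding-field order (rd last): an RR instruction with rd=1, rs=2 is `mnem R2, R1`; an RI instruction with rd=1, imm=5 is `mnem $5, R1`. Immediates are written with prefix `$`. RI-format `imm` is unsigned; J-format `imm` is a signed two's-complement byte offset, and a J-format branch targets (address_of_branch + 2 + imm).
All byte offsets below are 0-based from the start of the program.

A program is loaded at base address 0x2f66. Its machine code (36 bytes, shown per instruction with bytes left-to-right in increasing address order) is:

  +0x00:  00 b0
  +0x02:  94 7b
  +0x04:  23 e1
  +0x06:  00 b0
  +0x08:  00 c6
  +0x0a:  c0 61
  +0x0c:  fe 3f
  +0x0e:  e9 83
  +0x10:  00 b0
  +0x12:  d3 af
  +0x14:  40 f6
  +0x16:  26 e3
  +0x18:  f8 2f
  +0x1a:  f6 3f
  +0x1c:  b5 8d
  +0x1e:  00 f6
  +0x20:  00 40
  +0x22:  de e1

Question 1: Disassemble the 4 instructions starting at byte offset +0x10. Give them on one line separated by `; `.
stop; cpi $467, R7; sw R1, R3; lsli $294, R1

off 0x10: read 00 b0 as little → 0xb000
  opcode bits[15:12]=0xb: stop/N
off 0x12: read d3 af as little → 0xafd3
  opcode bits[15:12]=0xa: cpi/RI
  rd: (w>>9)&0x7=0x7 → R7
  imm: (w>>0)&0x1ff=0x1d3 → $467
off 0x14: read 40 f6 as little → 0xf640
  opcode bits[15:12]=0xf: sw/RR
  rd: (w>>9)&0x7=0x3 → R3
  rs: (w>>6)&0x7=0x1 → R1
off 0x16: read 26 e3 as little → 0xe326
  opcode bits[15:12]=0xe: lsli/RI
  rd: (w>>9)&0x7=0x1 → R1
  imm: (w>>0)&0x1ff=0x126 → $294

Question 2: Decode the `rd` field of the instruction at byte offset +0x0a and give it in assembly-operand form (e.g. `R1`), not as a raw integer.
@+0a  little-endian(c0 61) = 0x61c0
  op=0x61c0>>12=0x6 ⇒ xor (RR)
  rd@[11:9]=0x0 ⇒ R0
  rs@[8:6]=0x7 ⇒ R7

R0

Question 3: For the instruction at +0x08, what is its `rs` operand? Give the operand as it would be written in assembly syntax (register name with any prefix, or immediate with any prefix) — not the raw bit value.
[08] 00 c6 → 0xc600
  opcode bits[15:12]=0xc: load/RR
  rd@[11:9]=0x3 ⇒ R3
  rs@[8:6]=0x0 ⇒ R0

R0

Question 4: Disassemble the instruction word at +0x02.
adi $404, R5

off 0x02: read 94 7b as little → 0x7b94
  op=0x7b94>>12=0x7 ⇒ adi (RI)
  [11:9] rd=5 = R5
  [8:0] imm=404 = $404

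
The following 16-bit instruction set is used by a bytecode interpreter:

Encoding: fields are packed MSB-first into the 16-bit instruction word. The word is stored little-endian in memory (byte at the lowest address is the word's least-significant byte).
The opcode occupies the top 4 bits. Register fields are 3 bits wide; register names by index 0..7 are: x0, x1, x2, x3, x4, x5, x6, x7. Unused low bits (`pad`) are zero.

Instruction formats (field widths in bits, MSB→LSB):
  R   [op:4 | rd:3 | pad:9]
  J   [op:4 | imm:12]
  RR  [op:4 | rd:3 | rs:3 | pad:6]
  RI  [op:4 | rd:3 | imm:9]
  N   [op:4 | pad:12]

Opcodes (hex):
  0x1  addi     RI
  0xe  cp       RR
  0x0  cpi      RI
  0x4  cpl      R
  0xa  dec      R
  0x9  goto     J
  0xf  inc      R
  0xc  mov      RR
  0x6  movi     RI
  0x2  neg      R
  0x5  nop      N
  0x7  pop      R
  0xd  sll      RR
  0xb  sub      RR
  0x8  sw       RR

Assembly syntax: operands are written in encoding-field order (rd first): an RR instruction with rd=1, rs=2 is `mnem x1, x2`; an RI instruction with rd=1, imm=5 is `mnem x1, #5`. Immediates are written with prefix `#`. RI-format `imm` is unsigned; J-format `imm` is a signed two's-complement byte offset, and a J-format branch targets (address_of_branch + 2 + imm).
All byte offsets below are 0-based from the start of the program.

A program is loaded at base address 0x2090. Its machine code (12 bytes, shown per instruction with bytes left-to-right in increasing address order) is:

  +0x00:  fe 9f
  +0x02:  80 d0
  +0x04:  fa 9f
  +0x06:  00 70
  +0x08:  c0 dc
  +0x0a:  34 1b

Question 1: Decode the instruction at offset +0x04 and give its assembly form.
goto #-6

@+04  little-endian(fa 9f) = 0x9ffa
  top 4b → 0x9 → goto [J]
  [11:0] imm=4090 (s12→-6) = #-6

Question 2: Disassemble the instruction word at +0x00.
goto #-2

off 0x00: read fe 9f as little → 0x9ffe
  op=0x9ffe>>12=0x9 ⇒ goto (J)
  [11:0] imm=4094 (s12→-2) = #-2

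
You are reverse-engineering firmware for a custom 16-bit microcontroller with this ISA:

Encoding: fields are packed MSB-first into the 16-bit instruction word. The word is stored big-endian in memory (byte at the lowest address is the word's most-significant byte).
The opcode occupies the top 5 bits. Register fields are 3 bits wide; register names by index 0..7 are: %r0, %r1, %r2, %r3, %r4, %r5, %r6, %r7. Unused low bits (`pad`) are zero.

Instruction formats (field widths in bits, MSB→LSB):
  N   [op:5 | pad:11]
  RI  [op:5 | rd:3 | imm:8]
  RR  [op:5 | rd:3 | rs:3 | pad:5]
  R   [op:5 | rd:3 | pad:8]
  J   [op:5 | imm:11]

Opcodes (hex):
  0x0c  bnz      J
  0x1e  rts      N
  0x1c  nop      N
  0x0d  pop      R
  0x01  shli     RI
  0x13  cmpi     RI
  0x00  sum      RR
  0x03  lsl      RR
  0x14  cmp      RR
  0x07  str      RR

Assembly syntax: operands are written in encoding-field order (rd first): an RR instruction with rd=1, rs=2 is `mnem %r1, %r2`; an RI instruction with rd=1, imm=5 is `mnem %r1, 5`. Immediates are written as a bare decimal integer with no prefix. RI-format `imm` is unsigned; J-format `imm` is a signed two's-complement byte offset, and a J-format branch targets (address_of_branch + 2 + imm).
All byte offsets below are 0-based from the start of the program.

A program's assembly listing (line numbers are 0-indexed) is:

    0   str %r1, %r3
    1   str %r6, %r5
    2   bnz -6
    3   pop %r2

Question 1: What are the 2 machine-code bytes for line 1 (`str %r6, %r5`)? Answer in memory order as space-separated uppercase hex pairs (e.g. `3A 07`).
3E A0

line 1 (str): pack op=0x7:5|rd=6:3|rs=5:3|pad=0:5 = 0x3ea0; big→ 3e a0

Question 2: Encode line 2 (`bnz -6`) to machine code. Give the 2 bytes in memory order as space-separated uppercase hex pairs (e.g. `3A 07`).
67 FA

line 2 (bnz): pack op=0xc:5|imm=-6:11 = 0x67fa; big→ 67 fa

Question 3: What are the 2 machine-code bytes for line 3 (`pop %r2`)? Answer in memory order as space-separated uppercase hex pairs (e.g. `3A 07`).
6A 00

line 3 (pop): pack op=0xd:5|rd=2:3|pad=0:8 = 0x6a00; big→ 6a 00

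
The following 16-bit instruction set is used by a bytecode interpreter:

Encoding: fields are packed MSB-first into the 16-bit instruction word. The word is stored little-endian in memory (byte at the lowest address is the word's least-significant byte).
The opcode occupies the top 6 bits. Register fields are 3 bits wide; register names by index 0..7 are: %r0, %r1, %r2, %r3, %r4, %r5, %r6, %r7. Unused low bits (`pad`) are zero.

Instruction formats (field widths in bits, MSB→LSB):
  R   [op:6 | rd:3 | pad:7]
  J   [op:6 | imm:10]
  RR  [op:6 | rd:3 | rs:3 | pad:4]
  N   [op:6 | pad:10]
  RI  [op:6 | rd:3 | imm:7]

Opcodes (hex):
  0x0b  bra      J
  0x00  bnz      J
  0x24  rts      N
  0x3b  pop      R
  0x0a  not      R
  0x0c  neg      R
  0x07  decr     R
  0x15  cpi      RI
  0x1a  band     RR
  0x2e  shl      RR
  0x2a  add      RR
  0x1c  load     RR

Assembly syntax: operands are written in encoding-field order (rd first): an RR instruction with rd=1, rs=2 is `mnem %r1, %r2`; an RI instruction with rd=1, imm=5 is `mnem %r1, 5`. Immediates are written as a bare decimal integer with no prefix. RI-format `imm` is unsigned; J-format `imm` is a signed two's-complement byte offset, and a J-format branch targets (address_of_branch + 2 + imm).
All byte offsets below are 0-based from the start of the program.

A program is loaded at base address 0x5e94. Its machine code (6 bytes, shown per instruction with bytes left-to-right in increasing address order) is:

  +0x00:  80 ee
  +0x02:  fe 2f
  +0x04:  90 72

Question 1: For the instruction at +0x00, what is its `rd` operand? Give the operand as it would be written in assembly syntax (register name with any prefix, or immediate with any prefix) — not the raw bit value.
+0x00: 80 ee ⇒ word 0xee80 (little)
  op=0xee80>>10=0x3b ⇒ pop (R)
  rd@[9:7]=0x5 ⇒ %r5

%r5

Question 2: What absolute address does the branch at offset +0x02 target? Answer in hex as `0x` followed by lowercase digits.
0x5e96

[02] fe 2f → 0x2ffe
  top 6b → 0xb → bra [J]
  [9:0] imm=1022 (s10→-2) = -2
  target = base 0x5e94 + off 0x02 + 2 + imm -2 = 0x5e96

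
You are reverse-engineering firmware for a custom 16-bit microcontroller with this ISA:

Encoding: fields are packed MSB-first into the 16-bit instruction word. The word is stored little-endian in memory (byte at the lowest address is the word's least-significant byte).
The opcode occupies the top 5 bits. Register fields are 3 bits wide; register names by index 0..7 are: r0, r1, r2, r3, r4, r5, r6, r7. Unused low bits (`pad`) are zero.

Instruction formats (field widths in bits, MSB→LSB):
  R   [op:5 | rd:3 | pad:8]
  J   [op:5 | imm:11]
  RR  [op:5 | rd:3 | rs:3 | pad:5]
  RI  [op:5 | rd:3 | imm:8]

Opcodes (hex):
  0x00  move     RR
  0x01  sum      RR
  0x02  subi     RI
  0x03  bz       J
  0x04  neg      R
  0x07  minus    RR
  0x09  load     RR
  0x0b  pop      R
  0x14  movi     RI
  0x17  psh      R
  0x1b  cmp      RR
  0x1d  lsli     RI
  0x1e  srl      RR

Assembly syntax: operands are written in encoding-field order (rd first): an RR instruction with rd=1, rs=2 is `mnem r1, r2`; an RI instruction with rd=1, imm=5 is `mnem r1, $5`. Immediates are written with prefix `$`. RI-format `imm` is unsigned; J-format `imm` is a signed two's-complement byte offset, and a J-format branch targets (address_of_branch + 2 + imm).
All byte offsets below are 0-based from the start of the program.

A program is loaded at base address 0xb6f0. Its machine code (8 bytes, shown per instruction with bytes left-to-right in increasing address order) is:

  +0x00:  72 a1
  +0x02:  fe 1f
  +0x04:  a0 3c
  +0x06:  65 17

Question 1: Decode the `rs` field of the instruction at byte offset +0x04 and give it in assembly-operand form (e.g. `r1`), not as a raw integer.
+0x04: a0 3c ⇒ word 0x3ca0 (little)
  opcode bits[15:11]=0x7: minus/RR
  rd: (w>>8)&0x7=0x4 → r4
  rs: (w>>5)&0x7=0x5 → r5

r5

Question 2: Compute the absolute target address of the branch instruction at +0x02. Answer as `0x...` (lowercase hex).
0xb6f2

off 0x02: read fe 1f as little → 0x1ffe
  op=0x1ffe>>11=0x3 ⇒ bz (J)
  imm: (w>>0)&0x7ff=0x7fe (s11→-2) → $-2
  target = base 0xb6f0 + off 0x02 + 2 + imm -2 = 0xb6f2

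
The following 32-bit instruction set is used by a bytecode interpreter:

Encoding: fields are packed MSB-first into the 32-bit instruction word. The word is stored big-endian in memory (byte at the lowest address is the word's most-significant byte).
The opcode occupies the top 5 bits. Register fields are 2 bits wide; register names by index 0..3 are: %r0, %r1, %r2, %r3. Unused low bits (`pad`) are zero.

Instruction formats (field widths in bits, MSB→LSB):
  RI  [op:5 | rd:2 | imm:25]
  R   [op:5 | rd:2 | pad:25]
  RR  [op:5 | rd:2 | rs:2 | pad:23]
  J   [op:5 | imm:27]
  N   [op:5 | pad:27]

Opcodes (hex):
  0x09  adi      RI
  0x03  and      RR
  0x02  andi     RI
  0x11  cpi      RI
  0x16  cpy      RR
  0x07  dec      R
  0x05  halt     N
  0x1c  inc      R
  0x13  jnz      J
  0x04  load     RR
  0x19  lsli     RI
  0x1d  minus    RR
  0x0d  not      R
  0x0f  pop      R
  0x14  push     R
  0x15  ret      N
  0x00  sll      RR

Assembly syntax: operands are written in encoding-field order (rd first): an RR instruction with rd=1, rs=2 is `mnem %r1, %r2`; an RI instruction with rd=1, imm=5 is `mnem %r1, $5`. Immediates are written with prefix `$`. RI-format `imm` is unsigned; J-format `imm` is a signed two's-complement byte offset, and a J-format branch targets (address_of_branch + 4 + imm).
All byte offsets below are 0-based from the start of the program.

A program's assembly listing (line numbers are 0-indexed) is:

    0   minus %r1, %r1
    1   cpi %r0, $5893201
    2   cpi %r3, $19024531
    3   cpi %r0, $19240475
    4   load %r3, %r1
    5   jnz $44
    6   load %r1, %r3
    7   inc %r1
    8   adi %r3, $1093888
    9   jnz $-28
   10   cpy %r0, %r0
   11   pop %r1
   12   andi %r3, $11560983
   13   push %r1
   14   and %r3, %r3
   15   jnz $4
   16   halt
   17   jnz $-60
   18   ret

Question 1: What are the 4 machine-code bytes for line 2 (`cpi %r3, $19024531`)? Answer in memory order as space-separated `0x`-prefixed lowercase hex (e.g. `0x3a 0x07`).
0x8f 0x22 0x4a 0x93

L2: cpi op=0x11:5|rd=3:2|imm=19024531:25 ⇒ 0x8f224a93 ⇒ big 8f 22 4a 93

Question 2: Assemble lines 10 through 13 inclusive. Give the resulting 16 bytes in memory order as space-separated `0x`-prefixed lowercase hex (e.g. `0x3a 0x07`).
0xb0 0x00 0x00 0x00 0x7a 0x00 0x00 0x00 0x16 0xb0 0x68 0x17 0xa2 0x00 0x00 0x00

10. cpy fields op=0x16:5|rd=0:2|rs=0:2|pad=0:23 → word b0000000h → b0 00 00 00
11. pop fields op=0xf:5|rd=1:2|pad=0:25 → word 7a000000h → 7a 00 00 00
12. andi fields op=0x2:5|rd=3:2|imm=11560983:25 → word 16b06817h → 16 b0 68 17
13. push fields op=0x14:5|rd=1:2|pad=0:25 → word a2000000h → a2 00 00 00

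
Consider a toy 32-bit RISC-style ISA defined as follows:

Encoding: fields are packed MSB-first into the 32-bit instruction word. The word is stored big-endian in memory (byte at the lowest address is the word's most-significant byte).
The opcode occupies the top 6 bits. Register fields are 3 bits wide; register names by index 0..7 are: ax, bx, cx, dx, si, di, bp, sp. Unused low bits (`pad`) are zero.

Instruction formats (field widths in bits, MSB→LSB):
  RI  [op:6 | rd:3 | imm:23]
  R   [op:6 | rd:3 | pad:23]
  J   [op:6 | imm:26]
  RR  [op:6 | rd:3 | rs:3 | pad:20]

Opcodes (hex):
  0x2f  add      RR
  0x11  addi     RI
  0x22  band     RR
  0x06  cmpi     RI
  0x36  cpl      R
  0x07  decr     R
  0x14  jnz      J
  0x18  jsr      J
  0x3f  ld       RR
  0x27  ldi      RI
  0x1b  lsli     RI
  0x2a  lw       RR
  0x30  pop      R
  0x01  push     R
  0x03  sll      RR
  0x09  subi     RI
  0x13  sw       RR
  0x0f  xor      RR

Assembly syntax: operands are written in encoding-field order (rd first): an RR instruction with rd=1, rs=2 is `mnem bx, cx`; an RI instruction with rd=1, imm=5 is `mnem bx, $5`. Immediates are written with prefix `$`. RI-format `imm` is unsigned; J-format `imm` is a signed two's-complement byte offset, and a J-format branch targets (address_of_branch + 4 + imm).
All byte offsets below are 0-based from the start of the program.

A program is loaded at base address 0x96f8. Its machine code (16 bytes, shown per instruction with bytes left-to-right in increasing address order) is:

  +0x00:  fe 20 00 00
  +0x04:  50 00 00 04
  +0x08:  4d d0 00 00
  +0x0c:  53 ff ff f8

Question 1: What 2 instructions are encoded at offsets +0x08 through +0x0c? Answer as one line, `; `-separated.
off 0x08: read 4d d0 00 00 as big → 0x4dd00000
  top 6b → 0x13 → sw [RR]
  rd@[25:23]=0x3 ⇒ dx
  rs@[22:20]=0x5 ⇒ di
off 0x0c: read 53 ff ff f8 as big → 0x53fffff8
  top 6b → 0x14 → jnz [J]
  imm@[25:0]=0x3fffff8 (s26→-8) ⇒ $-8

sw dx, di; jnz $-8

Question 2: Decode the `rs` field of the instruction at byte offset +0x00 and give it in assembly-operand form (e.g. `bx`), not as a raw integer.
+0x00: fe 20 00 00 ⇒ word 0xfe200000 (big)
  opcode bits[31:26]=0x3f: ld/RR
  [25:23] rd=4 = si
  [22:20] rs=2 = cx

cx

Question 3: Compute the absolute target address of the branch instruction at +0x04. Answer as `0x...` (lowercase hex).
[04] 50 00 00 04 → 0x50000004
  opcode bits[31:26]=0x14: jnz/J
  [25:0] imm=4 = $4
  target = base 0x96f8 + off 0x04 + 4 + imm 4 = 0x9704

0x9704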